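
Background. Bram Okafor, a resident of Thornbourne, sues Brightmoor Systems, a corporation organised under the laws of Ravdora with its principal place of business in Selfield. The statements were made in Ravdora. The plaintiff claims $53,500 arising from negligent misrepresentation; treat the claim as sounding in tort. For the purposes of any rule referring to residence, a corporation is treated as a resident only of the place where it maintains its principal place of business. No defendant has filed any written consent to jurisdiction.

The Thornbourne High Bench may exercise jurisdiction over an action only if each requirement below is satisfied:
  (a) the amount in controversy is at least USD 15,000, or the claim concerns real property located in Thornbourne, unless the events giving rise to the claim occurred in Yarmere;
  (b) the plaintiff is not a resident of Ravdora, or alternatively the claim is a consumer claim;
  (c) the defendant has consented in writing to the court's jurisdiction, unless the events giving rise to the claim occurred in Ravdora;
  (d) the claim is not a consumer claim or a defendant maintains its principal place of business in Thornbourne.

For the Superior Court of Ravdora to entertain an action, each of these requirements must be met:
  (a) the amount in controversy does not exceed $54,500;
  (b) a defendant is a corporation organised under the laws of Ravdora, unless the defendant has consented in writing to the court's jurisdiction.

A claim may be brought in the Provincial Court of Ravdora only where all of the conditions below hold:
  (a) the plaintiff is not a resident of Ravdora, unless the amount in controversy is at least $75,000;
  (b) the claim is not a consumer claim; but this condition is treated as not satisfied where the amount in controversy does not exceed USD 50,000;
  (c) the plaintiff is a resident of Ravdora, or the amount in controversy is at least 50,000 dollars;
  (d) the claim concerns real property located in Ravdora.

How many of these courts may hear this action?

2

The Thornbourne High Bench:
  (a) The amount in controversy is USD 53,500, which meets the $15,000 floor, so this disjunct is met. Met.
  (b) The plaintiff resides in Thornbourne, which is not Ravdora, so one alternative holds. Condition met.
  (c) No such written consent has been filed. But the operative events occurred in Ravdora, and the 'unless' clause therefore excuses the requirement. Met.
  (d) The claim is a tort claim, not a consumer claim — that alternative is enough. Satisfied.
  → All conditions met; jurisdiction exists.
The Superior Court of Ravdora:
  (a) The amount in controversy is $53,500, within the $54,500 ceiling. Satisfied.
  (b) Brightmoor Systems is organised under the laws of Ravdora. Met.
  → The court has jurisdiction.
The Provincial Court of Ravdora:
  (a) The plaintiff resides in Thornbourne, which is not Ravdora. Condition met.
  (b) The claim is a tort claim, not a consumer claim. The carve-out does not apply: the amount in controversy is USD 53,500, above the USD 50,000 ceiling. Satisfied.
  (c) The amount in controversy is $53,500, which meets the $50,000 floor, so this disjunct is met. Condition met.
  (d) The claim does not concern real property. Not met.
  → No jurisdiction.
Courts with jurisdiction: the Thornbourne High Bench, the Superior Court of Ravdora — 2 in total.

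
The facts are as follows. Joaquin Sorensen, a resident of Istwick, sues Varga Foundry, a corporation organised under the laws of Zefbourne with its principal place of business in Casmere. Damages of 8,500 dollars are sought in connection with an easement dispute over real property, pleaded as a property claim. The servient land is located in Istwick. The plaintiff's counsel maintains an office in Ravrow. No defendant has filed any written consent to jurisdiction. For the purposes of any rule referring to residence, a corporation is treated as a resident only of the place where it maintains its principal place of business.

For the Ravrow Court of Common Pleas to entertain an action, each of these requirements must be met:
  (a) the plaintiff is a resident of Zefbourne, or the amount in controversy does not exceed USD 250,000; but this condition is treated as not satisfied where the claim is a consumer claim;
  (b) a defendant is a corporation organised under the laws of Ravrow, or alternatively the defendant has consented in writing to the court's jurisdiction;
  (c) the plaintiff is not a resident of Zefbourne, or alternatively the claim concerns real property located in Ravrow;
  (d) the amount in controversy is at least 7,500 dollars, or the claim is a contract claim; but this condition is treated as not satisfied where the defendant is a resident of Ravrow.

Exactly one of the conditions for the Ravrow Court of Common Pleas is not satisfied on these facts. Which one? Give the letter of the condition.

(b)

The Ravrow Court of Common Pleas:
  (a) The amount in controversy is USD 8,500, within the USD 250,000 ceiling — that alternative is enough. And the carve-out is inapplicable — the claim is a property claim, not a consumer claim. Condition met.
  (b) The corporate defendant(s) are organised in Zefbourne, not Ravrow; no such written consent has been filed — every alternative fails. Fails.
  (c) The plaintiff resides in Istwick, which is not Zefbourne, so one alternative holds. Met.
  (d) The amount in controversy is USD 8,500, which meets the 7,500 dollars floor — that alternative is enough. The carve-out does not apply: the defendant resides in Casmere, not Ravrow. Met.
Only condition (b) fails.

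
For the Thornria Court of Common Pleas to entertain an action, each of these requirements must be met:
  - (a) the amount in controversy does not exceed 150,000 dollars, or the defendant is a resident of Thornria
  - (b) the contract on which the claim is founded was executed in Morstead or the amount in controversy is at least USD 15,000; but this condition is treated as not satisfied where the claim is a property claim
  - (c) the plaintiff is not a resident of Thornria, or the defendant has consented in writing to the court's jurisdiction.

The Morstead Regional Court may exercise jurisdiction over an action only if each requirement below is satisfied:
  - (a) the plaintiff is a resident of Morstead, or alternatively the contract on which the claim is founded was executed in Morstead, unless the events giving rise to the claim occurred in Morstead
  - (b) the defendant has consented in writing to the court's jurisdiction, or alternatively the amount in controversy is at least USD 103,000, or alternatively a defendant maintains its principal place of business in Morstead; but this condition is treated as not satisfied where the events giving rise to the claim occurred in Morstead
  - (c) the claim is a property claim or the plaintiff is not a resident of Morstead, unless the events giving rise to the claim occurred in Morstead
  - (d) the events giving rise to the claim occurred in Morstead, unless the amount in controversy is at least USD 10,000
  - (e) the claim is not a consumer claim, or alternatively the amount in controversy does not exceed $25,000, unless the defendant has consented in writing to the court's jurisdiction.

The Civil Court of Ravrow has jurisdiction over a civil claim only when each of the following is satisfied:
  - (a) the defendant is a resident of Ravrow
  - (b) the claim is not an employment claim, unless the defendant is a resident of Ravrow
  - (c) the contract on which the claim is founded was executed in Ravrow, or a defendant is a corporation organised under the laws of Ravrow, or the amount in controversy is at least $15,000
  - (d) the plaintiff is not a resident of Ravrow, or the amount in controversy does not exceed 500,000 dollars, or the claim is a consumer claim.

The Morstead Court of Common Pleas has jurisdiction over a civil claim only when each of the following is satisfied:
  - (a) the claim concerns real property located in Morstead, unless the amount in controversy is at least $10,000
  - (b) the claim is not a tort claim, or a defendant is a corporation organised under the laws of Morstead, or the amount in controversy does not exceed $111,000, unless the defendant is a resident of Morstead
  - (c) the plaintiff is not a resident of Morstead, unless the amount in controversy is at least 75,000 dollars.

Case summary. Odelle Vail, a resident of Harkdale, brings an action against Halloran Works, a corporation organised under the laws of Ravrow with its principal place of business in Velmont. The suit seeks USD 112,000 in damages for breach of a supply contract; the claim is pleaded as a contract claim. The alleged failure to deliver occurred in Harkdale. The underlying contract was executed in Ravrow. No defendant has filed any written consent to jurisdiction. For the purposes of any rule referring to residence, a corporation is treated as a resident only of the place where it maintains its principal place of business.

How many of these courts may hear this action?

The Thornria Court of Common Pleas:
  (a) The amount in controversy is USD 112,000, within the USD 150,000 ceiling, so this disjunct is met. Satisfied.
  (b) The amount in controversy is $112,000, which meets the USD 15,000 floor, which satisfies one of the alternatives. The carve-out does not apply: the claim is a contract claim, not a property claim. Satisfied.
  (c) The plaintiff resides in Harkdale, which is not Thornria, so one alternative holds. Condition met.
  → All conditions met; jurisdiction exists.
The Morstead Regional Court:
  (a) The plaintiff resides in Harkdale, not Morstead; the contract was executed in Ravrow, not Morstead — every alternative fails. The proviso offers no rescue either, since the operative events occurred in Harkdale, not Morstead. Not met.
  (b) The amount in controversy is 112,000 dollars, which meets the $103,000 floor — that alternative is enough. And the carve-out is inapplicable — the operative events occurred in Harkdale, not Morstead. Met.
  (c) The plaintiff resides in Harkdale, which is not Morstead, so this disjunct is met. Condition met.
  (d) The operative events occurred in Harkdale, not Morstead. But the amount in controversy is 112,000 dollars, which meets the $10,000 floor, and the 'unless' clause therefore excuses the requirement. Met.
  (e) The claim is a contract claim, not a consumer claim, so this disjunct is met. Met.
  → At least one condition fails; no jurisdiction.
The Civil Court of Ravrow:
  (a) The defendant resides in Velmont, not Ravrow. Not met.
  (b) The claim is a contract claim, not an employment claim. Condition met.
  (c) The contract was executed in Ravrow, which satisfies one of the alternatives. Satisfied.
  (d) The plaintiff resides in Harkdale, which is not Ravrow, so this disjunct is met. Condition met.
  → Not every requirement is met — no jurisdiction.
The Morstead Court of Common Pleas:
  (a) The claim does not concern real property. But the amount in controversy is 112,000 dollars, which meets the 10,000 dollars floor, and the 'unless' clause therefore excuses the requirement. Satisfied.
  (b) The claim is a contract claim, not a tort claim — that alternative is enough. Condition met.
  (c) The plaintiff resides in Harkdale, which is not Morstead. Met.
  → All conditions met; jurisdiction exists.
Courts with jurisdiction: the Thornria Court of Common Pleas, the Morstead Court of Common Pleas — 2 in total.

2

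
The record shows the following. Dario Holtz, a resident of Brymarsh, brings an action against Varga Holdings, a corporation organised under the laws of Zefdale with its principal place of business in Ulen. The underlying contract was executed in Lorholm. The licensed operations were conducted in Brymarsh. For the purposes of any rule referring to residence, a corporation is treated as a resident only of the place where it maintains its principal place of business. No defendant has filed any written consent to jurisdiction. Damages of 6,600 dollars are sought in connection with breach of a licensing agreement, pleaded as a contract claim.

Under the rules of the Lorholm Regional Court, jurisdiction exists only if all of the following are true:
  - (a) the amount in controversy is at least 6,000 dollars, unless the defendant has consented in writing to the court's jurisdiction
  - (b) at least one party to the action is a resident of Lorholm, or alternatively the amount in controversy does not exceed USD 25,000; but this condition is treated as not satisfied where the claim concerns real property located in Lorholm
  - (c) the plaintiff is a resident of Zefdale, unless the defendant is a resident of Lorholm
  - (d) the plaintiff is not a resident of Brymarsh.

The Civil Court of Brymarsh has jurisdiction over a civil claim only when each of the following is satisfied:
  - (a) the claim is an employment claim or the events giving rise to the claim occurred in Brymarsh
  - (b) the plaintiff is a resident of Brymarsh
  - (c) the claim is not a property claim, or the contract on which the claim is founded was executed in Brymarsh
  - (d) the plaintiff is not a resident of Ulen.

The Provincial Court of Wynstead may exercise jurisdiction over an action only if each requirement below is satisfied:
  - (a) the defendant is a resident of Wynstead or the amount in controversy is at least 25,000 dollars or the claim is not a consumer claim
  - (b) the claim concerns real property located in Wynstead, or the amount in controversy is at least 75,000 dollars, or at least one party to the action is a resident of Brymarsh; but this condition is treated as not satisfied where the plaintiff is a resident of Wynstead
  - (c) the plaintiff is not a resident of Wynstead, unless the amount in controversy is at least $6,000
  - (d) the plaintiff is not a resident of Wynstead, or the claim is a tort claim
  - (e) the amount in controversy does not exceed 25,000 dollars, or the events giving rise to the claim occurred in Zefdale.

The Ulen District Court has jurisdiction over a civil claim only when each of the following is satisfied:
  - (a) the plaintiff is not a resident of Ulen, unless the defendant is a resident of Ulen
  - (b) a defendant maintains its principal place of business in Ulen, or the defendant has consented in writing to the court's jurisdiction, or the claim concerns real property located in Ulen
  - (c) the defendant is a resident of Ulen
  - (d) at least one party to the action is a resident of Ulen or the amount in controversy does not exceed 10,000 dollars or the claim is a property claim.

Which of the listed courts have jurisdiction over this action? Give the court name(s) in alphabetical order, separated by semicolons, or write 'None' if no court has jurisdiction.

The Lorholm Regional Court:
  (a) The amount in controversy is 6,600 dollars, which meets the $6,000 floor. Satisfied.
  (b) The amount in controversy is 6,600 dollars, within the 25,000 dollars ceiling, so this disjunct is met. And the carve-out is inapplicable — the claim does not concern real property. Satisfied.
  (c) The plaintiff resides in Brymarsh, not Zefdale. Nor does the 'unless' clause help: the defendant resides in Ulen, not Lorholm. Not met.
  (d) The plaintiff resides in Brymarsh. Not met.
  → At least one condition fails; no jurisdiction.
The Civil Court of Brymarsh:
  (a) The operative events occurred in Brymarsh — that alternative is enough. Condition met.
  (b) The plaintiff resides in Brymarsh. Satisfied.
  (c) The claim is a contract claim, not a property claim — that alternative is enough. Met.
  (d) The plaintiff resides in Brymarsh, which is not Ulen. Met.
  → Jurisdiction lies.
The Provincial Court of Wynstead:
  (a) The claim is a contract claim, not a consumer claim, so one alternative holds. Satisfied.
  (b) Dario Holtz resides in Brymarsh, which satisfies one of the alternatives. The exception is not triggered, since the plaintiff resides in Brymarsh, not Wynstead. Met.
  (c) The plaintiff resides in Brymarsh, which is not Wynstead. Condition met.
  (d) The plaintiff resides in Brymarsh, which is not Wynstead — that alternative is enough. Satisfied.
  (e) The amount in controversy is USD 6,600, within the USD 25,000 ceiling — that alternative is enough. Satisfied.
  → Every requirement is satisfied — jurisdiction.
The Ulen District Court:
  (a) The plaintiff resides in Brymarsh, which is not Ulen. Condition met.
  (b) Varga Holdings has its principal place of business in Ulen, so this disjunct is met. Met.
  (c) The defendant resides in Ulen. Satisfied.
  (d) Varga Holdings resides in Ulen, which satisfies one of the alternatives. Condition met.
  → Every requirement is satisfied — jurisdiction.

the Civil Court of Brymarsh; the Provincial Court of Wynstead; the Ulen District Court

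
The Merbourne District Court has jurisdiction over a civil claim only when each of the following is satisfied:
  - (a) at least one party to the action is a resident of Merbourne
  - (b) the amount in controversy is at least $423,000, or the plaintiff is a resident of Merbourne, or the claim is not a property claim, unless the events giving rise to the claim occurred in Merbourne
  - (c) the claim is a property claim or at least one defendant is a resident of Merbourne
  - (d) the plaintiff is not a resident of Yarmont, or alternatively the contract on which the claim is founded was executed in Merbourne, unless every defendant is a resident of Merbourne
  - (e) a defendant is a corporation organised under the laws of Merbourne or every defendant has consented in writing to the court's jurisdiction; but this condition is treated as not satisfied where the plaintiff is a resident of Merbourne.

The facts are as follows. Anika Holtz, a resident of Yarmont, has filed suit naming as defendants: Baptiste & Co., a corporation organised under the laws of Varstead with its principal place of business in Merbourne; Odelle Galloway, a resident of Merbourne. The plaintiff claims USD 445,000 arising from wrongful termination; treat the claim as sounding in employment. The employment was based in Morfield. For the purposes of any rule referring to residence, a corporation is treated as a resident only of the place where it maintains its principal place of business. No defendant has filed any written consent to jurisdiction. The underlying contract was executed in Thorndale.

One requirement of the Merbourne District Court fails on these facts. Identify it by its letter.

(e)

The Merbourne District Court:
  (a) Baptiste & Co. resides in Merbourne. Satisfied.
  (b) The amount in controversy is $445,000, which meets the $423,000 floor, which satisfies one of the alternatives. Met.
  (c) Baptiste & Co. resides in Merbourne — that alternative is enough. Met.
  (d) The plaintiff resides in Yarmont; the contract was executed in Thorndale, not Merbourne — every alternative fails. The proviso rescues it, though: the defendants reside as follows — Baptiste & Co. in Merbourne, Odelle Galloway in Merbourne — all in Merbourne. Met.
  (e) The corporate defendant(s) are organised in Varstead, not Merbourne; no such written consent has been filed — every alternative fails. Condition not met.
Only condition (e) fails.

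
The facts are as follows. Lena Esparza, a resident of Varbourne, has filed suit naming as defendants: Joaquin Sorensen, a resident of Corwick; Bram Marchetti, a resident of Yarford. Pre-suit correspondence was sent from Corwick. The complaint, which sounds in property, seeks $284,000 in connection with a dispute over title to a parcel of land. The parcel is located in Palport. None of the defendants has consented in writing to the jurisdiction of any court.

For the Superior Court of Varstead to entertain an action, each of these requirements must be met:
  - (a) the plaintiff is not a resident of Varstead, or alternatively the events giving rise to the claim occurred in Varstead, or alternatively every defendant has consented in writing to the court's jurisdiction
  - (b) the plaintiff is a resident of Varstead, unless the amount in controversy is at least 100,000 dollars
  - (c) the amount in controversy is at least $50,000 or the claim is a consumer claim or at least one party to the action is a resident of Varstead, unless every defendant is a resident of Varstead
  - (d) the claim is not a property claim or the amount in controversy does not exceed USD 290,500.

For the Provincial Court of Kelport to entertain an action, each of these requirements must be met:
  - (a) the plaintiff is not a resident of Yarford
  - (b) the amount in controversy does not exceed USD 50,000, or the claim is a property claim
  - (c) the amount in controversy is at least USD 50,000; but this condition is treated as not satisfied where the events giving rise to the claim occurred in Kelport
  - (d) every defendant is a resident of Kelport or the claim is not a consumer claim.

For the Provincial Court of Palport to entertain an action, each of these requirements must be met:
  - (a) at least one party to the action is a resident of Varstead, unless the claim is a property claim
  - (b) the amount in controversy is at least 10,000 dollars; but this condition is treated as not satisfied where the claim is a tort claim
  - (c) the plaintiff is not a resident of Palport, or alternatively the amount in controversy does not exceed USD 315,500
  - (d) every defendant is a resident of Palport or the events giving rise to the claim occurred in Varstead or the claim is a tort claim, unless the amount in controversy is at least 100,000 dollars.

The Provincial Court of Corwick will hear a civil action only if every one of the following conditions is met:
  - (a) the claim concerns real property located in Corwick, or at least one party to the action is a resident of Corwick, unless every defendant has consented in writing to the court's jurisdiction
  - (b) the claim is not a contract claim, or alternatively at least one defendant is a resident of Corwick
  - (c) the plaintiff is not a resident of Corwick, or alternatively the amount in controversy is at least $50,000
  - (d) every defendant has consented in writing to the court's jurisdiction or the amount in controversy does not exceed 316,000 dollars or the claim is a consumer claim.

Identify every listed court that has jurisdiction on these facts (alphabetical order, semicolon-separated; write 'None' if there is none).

the Provincial Court of Corwick; the Provincial Court of Kelport; the Provincial Court of Palport; the Superior Court of Varstead

The Superior Court of Varstead:
  (a) The plaintiff resides in Varbourne, which is not Varstead, so one alternative holds. Satisfied.
  (b) The plaintiff resides in Varbourne, not Varstead. But the amount in controversy is $284,000, which meets the 100,000 dollars floor, and the 'unless' clause therefore excuses the requirement. Met.
  (c) The amount in controversy is 284,000 dollars, which meets the USD 50,000 floor, which satisfies one of the alternatives. Satisfied.
  (d) The amount in controversy is USD 284,000, within the $290,500 ceiling, so this disjunct is met. Condition met.
  → Jurisdiction lies.
The Provincial Court of Kelport:
  (a) The plaintiff resides in Varbourne, which is not Yarford. Condition met.
  (b) The claim is a property claim, which satisfies one of the alternatives. Condition met.
  (c) The amount in controversy is $284,000, which meets the USD 50,000 floor. And the carve-out is inapplicable — the operative events occurred in Palport, not Kelport. Satisfied.
  (d) The claim is a property claim, not a consumer claim, so one alternative holds. Satisfied.
  → Jurisdiction lies.
The Provincial Court of Palport:
  (a) No party resides in Varstead. But the claim is a property claim, and the 'unless' clause therefore excuses the requirement. Condition met.
  (b) The amount in controversy is $284,000, which meets the USD 10,000 floor. And the carve-out is inapplicable — the claim is a property claim, not a tort claim. Met.
  (c) The plaintiff resides in Varbourne, which is not Palport, which satisfies one of the alternatives. Met.
  (d) The defendants reside as follows — Joaquin Sorensen in Corwick, Bram Marchetti in Yarford — not all in Palport; the operative events occurred in Palport, not Varstead; the claim is a property claim, not a tort claim — none of the alternatives is met. But the amount in controversy is USD 284,000, which meets the $100,000 floor, and the 'unless' clause therefore excuses the requirement. Met.
  → All conditions met; jurisdiction exists.
The Provincial Court of Corwick:
  (a) Joaquin Sorensen resides in Corwick, which satisfies one of the alternatives. Satisfied.
  (b) The claim is a property claim, not a contract claim, so one alternative holds. Condition met.
  (c) The plaintiff resides in Varbourne, which is not Corwick, so this disjunct is met. Condition met.
  (d) The amount in controversy is USD 284,000, within the 316,000 dollars ceiling, which satisfies one of the alternatives. Condition met.
  → All conditions met; jurisdiction exists.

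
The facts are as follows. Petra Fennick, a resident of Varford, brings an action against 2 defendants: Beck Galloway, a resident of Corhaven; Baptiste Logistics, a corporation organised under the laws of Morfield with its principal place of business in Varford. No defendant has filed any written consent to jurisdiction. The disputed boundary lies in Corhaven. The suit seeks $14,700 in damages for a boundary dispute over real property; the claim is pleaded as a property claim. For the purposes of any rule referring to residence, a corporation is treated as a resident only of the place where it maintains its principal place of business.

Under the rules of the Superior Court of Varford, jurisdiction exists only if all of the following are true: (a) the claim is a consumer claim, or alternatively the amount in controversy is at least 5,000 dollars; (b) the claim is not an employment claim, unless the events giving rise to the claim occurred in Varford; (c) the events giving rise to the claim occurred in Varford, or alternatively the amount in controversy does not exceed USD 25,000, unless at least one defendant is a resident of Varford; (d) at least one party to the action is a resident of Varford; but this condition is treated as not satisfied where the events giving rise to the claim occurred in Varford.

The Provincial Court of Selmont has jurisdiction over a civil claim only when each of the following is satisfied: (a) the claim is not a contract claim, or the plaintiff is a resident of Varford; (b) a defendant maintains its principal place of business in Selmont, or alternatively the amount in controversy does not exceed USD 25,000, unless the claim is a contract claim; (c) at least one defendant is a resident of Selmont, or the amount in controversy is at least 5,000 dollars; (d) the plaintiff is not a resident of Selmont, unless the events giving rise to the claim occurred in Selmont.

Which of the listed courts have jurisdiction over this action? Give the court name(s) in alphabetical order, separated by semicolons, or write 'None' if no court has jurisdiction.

the Provincial Court of Selmont; the Superior Court of Varford

The Superior Court of Varford:
  (a) The amount in controversy is 14,700 dollars, which meets the 5,000 dollars floor — that alternative is enough. Met.
  (b) The claim is a property claim, not an employment claim. Satisfied.
  (c) The amount in controversy is $14,700, within the $25,000 ceiling — that alternative is enough. Satisfied.
  (d) Petra Fennick resides in Varford. The exception is not triggered, since the operative events occurred in Corhaven, not Varford. Satisfied.
  → Jurisdiction lies.
The Provincial Court of Selmont:
  (a) The claim is a property claim, not a contract claim — that alternative is enough. Condition met.
  (b) The amount in controversy is USD 14,700, within the $25,000 ceiling, so one alternative holds. Condition met.
  (c) The amount in controversy is $14,700, which meets the 5,000 dollars floor, which satisfies one of the alternatives. Met.
  (d) The plaintiff resides in Varford, which is not Selmont. Condition met.
  → All conditions met; jurisdiction exists.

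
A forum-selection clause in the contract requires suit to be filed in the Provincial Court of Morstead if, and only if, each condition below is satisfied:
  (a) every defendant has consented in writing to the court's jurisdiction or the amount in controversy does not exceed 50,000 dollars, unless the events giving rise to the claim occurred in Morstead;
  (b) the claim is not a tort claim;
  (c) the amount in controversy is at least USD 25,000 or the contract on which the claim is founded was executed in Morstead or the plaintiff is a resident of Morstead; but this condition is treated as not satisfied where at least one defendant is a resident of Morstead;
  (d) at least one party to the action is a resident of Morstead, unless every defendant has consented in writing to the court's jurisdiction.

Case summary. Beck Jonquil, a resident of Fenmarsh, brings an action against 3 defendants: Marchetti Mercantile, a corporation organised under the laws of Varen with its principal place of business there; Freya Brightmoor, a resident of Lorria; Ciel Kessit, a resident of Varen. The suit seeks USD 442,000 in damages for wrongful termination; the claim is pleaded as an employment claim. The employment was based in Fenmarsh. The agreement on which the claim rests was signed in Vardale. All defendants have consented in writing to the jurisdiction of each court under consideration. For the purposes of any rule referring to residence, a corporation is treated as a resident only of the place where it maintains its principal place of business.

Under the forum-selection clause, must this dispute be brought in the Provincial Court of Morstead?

The Provincial Court of Morstead:
  (a) Every defendant has filed written consent — that alternative is enough. Met.
  (b) The claim is an employment claim, not a tort claim. Met.
  (c) The amount in controversy is 442,000 dollars, which meets the 25,000 dollars floor, which satisfies one of the alternatives. And the carve-out is inapplicable — no defendant resides in Morstead (they reside in Varen, Lorria, Varen). Met.
  (d) No party resides in Morstead. However, every defendant has filed written consent, so the 'unless' proviso supplies this condition. Met.
  → The clause applies.

Yes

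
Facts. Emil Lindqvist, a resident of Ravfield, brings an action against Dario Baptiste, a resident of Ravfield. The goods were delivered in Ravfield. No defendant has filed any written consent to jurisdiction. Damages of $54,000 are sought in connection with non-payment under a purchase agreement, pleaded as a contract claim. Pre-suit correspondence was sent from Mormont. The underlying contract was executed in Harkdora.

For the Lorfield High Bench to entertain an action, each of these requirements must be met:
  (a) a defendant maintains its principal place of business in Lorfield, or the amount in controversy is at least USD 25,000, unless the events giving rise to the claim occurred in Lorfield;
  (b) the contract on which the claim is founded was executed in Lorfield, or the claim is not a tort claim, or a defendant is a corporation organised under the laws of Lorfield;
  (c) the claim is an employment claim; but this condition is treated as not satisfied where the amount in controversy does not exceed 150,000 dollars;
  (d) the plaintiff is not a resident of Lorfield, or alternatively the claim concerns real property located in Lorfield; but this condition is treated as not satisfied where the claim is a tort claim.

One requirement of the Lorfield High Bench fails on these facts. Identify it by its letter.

(c)

The Lorfield High Bench:
  (a) The amount in controversy is USD 54,000, which meets the $25,000 floor — that alternative is enough. Met.
  (b) The claim is a contract claim, not a tort claim, so one alternative holds. Condition met.
  (c) The claim is a contract claim, not an employment claim. Fails.
  (d) The plaintiff resides in Ravfield, which is not Lorfield — that alternative is enough. And the carve-out is inapplicable — the claim is a contract claim, not a tort claim. Met.
Only condition (c) fails.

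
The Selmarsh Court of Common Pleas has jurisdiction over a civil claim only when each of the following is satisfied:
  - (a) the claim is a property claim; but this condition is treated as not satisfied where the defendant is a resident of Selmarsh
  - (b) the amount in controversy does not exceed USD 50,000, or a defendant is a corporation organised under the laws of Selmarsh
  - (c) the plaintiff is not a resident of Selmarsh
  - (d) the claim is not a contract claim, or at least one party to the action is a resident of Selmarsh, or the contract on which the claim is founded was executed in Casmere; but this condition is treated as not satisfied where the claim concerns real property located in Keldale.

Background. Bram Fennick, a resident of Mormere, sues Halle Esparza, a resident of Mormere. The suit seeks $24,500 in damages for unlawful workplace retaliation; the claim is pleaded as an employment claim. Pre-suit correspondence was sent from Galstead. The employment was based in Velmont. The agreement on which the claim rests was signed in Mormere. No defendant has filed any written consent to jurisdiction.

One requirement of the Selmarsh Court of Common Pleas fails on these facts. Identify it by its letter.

(a)

The Selmarsh Court of Common Pleas:
  (a) The claim is an employment claim, not a property claim. Fails.
  (b) The amount in controversy is USD 24,500, within the $50,000 ceiling, so one alternative holds. Condition met.
  (c) The plaintiff resides in Mormere, which is not Selmarsh. Condition met.
  (d) The claim is an employment claim, not a contract claim, so this disjunct is met. And the carve-out is inapplicable — the claim does not concern real property. Met.
Only condition (a) fails.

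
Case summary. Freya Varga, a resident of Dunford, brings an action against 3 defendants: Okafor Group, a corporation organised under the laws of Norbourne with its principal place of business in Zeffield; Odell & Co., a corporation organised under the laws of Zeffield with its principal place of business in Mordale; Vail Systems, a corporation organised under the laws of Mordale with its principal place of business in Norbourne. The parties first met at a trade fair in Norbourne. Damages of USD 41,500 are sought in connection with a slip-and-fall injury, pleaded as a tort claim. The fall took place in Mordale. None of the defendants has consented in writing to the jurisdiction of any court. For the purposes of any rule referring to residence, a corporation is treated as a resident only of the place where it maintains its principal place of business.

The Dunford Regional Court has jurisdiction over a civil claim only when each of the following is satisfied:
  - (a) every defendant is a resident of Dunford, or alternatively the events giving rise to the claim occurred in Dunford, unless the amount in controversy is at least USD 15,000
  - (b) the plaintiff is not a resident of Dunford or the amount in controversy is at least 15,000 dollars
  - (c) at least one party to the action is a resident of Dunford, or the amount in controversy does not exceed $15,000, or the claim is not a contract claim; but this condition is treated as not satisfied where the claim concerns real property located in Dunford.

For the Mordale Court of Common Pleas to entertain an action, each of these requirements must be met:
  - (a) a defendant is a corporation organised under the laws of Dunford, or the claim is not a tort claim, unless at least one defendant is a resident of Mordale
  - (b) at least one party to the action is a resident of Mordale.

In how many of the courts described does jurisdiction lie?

2

The Dunford Regional Court:
  (a) The defendants reside as follows — Okafor Group in Zeffield, Odell & Co. in Mordale, Vail Systems in Norbourne — not all in Dunford; the operative events occurred in Mordale, not Dunford — no alternative holds. However, the amount in controversy is USD 41,500, which meets the USD 15,000 floor, so the 'unless' proviso supplies this condition. Satisfied.
  (b) The amount in controversy is $41,500, which meets the USD 15,000 floor, which satisfies one of the alternatives. Met.
  (c) Freya Varga resides in Dunford — that alternative is enough. The carve-out does not apply: the claim does not concern real property. Met.
  → All conditions met; jurisdiction exists.
The Mordale Court of Common Pleas:
  (a) The corporate defendant(s) are organised in Mordale, Norbourne, Zeffield, not Dunford; the claim is a tort claim — none of the alternatives is met. The proviso rescues it, though: Odell & Co. resides in Mordale. Condition met.
  (b) Odell & Co. resides in Mordale. Satisfied.
  → All conditions met; jurisdiction exists.
Courts with jurisdiction: the Dunford Regional Court, the Mordale Court of Common Pleas — 2 in total.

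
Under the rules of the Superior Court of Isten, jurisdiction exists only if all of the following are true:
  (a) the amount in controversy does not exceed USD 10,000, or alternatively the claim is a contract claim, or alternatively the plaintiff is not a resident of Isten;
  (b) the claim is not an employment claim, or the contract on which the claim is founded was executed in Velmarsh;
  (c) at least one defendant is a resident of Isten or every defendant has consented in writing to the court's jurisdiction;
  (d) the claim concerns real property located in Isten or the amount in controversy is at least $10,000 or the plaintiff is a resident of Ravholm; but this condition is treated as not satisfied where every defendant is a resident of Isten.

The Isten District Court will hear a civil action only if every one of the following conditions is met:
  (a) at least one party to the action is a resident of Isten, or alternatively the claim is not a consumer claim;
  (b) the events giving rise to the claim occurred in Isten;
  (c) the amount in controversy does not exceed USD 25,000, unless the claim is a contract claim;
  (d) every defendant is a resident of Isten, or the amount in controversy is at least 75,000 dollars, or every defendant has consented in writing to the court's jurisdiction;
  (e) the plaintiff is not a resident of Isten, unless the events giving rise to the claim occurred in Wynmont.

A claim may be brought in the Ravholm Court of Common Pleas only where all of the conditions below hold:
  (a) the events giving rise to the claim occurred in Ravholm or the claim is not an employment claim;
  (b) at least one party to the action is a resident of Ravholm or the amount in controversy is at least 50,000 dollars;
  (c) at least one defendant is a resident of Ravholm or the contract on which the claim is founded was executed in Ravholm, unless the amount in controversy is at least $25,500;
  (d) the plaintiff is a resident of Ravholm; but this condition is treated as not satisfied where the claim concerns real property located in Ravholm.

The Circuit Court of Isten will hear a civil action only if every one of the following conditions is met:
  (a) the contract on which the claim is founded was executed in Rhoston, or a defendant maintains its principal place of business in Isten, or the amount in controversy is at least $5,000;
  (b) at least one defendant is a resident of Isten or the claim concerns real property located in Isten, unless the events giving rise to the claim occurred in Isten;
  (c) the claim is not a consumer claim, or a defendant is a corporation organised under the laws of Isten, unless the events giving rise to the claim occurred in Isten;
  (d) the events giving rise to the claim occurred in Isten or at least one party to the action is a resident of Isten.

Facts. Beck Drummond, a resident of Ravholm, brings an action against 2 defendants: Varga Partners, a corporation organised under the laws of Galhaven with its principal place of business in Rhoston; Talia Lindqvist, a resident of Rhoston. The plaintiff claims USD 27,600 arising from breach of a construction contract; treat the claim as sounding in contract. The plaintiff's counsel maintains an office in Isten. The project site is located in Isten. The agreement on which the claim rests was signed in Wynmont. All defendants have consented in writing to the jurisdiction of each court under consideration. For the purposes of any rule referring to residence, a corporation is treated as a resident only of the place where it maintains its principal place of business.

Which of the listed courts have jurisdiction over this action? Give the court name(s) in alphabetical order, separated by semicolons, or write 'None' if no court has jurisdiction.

The Superior Court of Isten:
  (a) The claim is a contract claim, so one alternative holds. Satisfied.
  (b) The claim is a contract claim, not an employment claim, so one alternative holds. Condition met.
  (c) Every defendant has filed written consent, so one alternative holds. Satisfied.
  (d) The amount in controversy is $27,600, which meets the $10,000 floor, which satisfies one of the alternatives. The exception is not triggered, since the defendants reside as follows — Varga Partners in Rhoston, Talia Lindqvist in Rhoston — not all in Isten. Met.
  → Every requirement is satisfied — jurisdiction.
The Isten District Court:
  (a) The claim is a contract claim, not a consumer claim, which satisfies one of the alternatives. Satisfied.
  (b) The operative events occurred in Isten. Condition met.
  (c) The amount in controversy is 27,600 dollars, above the 25,000 dollars ceiling. The proviso rescues it, though: the claim is a contract claim. Met.
  (d) Every defendant has filed written consent, which satisfies one of the alternatives. Satisfied.
  (e) The plaintiff resides in Ravholm, which is not Isten. Condition met.
  → Jurisdiction lies.
The Ravholm Court of Common Pleas:
  (a) The claim is a contract claim, not an employment claim — that alternative is enough. Met.
  (b) Beck Drummond resides in Ravholm — that alternative is enough. Condition met.
  (c) No defendant resides in Ravholm (they reside in Rhoston, Rhoston); the contract was executed in Wynmont, not Ravholm — every alternative fails. The proviso rescues it, though: the amount in controversy is $27,600, which meets the 25,500 dollars floor. Satisfied.
  (d) The plaintiff resides in Ravholm. And the carve-out is inapplicable — the claim does not concern real property. Satisfied.
  → Every requirement is satisfied — jurisdiction.
The Circuit Court of Isten:
  (a) The amount in controversy is USD 27,600, which meets the USD 5,000 floor, which satisfies one of the alternatives. Met.
  (b) No defendant resides in Isten (they reside in Rhoston, Rhoston); the claim does not concern real property — none of the alternatives is met. But the operative events occurred in Isten, and the 'unless' clause therefore excuses the requirement. Met.
  (c) The claim is a contract claim, not a consumer claim, so one alternative holds. Condition met.
  (d) The operative events occurred in Isten, so one alternative holds. Satisfied.
  → All conditions met; jurisdiction exists.

the Circuit Court of Isten; the Isten District Court; the Ravholm Court of Common Pleas; the Superior Court of Isten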